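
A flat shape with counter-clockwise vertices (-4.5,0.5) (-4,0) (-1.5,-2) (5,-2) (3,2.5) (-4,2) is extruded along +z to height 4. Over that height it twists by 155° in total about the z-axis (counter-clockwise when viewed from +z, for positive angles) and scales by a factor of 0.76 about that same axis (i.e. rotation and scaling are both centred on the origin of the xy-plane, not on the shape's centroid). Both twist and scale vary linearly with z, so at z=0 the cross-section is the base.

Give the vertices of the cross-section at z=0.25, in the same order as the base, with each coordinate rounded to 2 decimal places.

Cross-section at z=0.25: (-4.45,-0.26) (-3.88,-0.66) (-1.12,-2.19) (5.19,-1.11) (2.50,2.92) (-4.22,1.28)

t = z/height = 0.25/4 = 0.0625
s = 1 + (scale-1)·z/height = 1 + (0.76-1)·0.25/4 = 0.985000
θ = twist·z/height = 155°·0.25/4 = 9.6875° = 0.169079 rad
cos θ = 0.985740, sin θ = 0.168274 (intermediates below are computed at full precision and shown rounded to 5 d.p.)
v1: (-4.5,0.5) → rotate → (-4.51997,-0.26436) → ×s → (-4.45217,-0.26040) → (-4.45,-0.26)
v2: (-4,0) → rotate → (-3.94296,-0.67310) → ×s → (-3.88382,-0.66300) → (-3.88,-0.66)
v3: (-1.5,-2) → rotate → (-1.14206,-2.22389) → ×s → (-1.12493,-2.19053) → (-1.12,-2.19)
v4: (5,-2) → rotate → (5.26525,-1.13011) → ×s → (5.18627,-1.11316) → (5.19,-1.11)
v5: (3,2.5) → rotate → (2.53653,2.96917) → ×s → (2.49849,2.92464) → (2.50,2.92)
v6: (-4,2) → rotate → (-4.27951,1.29838) → ×s → (-4.21532,1.27891) → (-4.22,1.28)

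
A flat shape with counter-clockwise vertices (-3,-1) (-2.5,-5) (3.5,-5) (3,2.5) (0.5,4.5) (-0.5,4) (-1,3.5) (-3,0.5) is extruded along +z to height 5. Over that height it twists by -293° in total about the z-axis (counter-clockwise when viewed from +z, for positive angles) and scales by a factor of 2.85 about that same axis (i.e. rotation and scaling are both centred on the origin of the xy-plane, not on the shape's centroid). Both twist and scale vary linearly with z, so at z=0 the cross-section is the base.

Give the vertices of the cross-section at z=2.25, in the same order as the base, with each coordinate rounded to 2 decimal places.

Cross-section at z=2.25: (2.30,5.32) (-3.77,9.53) (-11.10,1.34) (-0.26,-7.15) (5.53,-6.18) (6.07,-4.21) (6.00,-2.91) (4.35,3.48)

t = z/height = 2.25/5 = 0.45
s = 1 + (scale-1)·z/height = 1 + (2.85-1)·2.25/5 = 1.832500
θ = twist·z/height = -293°·2.25/5 = -131.8500° = -2.301217 rad
cos θ = -0.667183, sin θ = -0.744894 (intermediates below are computed at full precision and shown rounded to 5 d.p.)
v1: (-3,-1) → rotate → (1.25665,2.90186) → ×s → (2.30282,5.31767) → (2.30,5.32)
v2: (-2.5,-5) → rotate → (-2.05651,5.19815) → ×s → (-3.76856,9.52561) → (-3.77,9.53)
v3: (3.5,-5) → rotate → (-6.05961,0.72878) → ×s → (-11.10424,1.33550) → (-11.10,1.34)
v4: (3,2.5) → rotate → (-0.13931,-3.90264) → ×s → (-0.25529,-7.15159) → (-0.26,-7.15)
v5: (0.5,4.5) → rotate → (3.01843,-3.37477) → ×s → (5.53128,-6.18427) → (5.53,-6.18)
v6: (-0.5,4) → rotate → (3.31317,-2.29628) → ×s → (6.07138,-4.20794) → (6.07,-4.21)
v7: (-1,3.5) → rotate → (3.27431,-1.59025) → ×s → (6.00018,-2.91413) → (6.00,-2.91)
v8: (-3,0.5) → rotate → (2.37400,1.90109) → ×s → (4.35035,3.48375) → (4.35,3.48)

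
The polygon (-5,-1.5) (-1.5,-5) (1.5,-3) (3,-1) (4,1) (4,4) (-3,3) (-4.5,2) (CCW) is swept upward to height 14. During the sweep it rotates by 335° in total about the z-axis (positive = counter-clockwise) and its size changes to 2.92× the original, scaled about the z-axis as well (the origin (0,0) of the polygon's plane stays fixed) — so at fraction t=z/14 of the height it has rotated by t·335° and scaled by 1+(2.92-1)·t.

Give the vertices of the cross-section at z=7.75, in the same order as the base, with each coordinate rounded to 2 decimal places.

Cross-section at z=7.75: (9.97,4.06) (2.10,10.56) (-3.67,5.87) (-6.36,1.47) (-8.02,-2.84) (-7.43,-9.00) (6.75,-5.57) (9.63,-3.23)

t = z/height = 7.75/14 = 0.553571
s = 1 + (scale-1)·z/height = 1 + (2.92-1)·7.75/14 = 2.062857
θ = twist·z/height = 335°·7.75/14 = 185.4464° = 3.236651 rad
cos θ = -0.995485, sin θ = -0.094915 (intermediates below are computed at full precision and shown rounded to 5 d.p.)
v1: (-5,-1.5) → rotate → (4.83505,1.96780) → ×s → (9.97403,4.05930) → (9.97,4.06)
v2: (-1.5,-5) → rotate → (1.01865,5.11980) → ×s → (2.10134,10.56141) → (2.10,10.56)
v3: (1.5,-3) → rotate → (-1.77797,2.84408) → ×s → (-3.66770,5.86694) → (-3.67,5.87)
v4: (3,-1) → rotate → (-3.08137,0.71074) → ×s → (-6.35643,1.46616) → (-6.36,1.47)
v5: (4,1) → rotate → (-3.88703,-1.37515) → ×s → (-8.01838,-2.83673) → (-8.02,-2.84)
v6: (4,4) → rotate → (-3.60228,-4.36160) → ×s → (-7.43099,-8.99736) → (-7.43,-9.00)
v7: (-3,3) → rotate → (3.27120,-2.70171) → ×s → (6.74802,-5.57324) → (6.75,-5.57)
v8: (-4.5,2) → rotate → (4.66951,-1.56385) → ×s → (9.63254,-3.22601) → (9.63,-3.23)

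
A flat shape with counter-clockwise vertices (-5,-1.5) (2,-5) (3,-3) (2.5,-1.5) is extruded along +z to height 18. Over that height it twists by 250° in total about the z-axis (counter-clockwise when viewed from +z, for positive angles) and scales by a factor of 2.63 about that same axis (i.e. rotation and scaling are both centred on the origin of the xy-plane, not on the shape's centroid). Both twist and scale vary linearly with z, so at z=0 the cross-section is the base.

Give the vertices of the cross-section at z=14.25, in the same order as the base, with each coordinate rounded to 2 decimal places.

t = z/height = 14.25/18 = 0.791667
s = 1 + (scale-1)·z/height = 1 + (2.63-1)·14.25/18 = 2.290417
θ = twist·z/height = 250°·14.25/18 = 197.9167° = 3.454297 rad
cos θ = -0.951505, sin θ = -0.307633 (intermediates below are computed at full precision and shown rounded to 5 d.p.)
v1: (-5,-1.5) → rotate → (4.29607,2.96542) → ×s → (9.83980,6.79206) → (9.84,6.79)
v2: (2,-5) → rotate → (-3.44118,4.14226) → ×s → (-7.88173,9.48750) → (-7.88,9.49)
v3: (3,-3) → rotate → (-3.77742,1.93161) → ×s → (-8.65185,4.42420) → (-8.65,4.42)
v4: (2.5,-1.5) → rotate → (-2.84021,0.65817) → ×s → (-6.50527,1.50749) → (-6.51,1.51)

Cross-section at z=14.25: (9.84,6.79) (-7.88,9.49) (-8.65,4.42) (-6.51,1.51)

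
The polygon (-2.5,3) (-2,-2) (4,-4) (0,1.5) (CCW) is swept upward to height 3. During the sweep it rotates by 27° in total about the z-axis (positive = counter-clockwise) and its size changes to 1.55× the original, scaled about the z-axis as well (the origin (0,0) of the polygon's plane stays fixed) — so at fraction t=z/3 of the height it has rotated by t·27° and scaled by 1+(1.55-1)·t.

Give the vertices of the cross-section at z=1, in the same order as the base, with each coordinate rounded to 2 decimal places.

t = z/height = 1/3 = 0.333333
s = 1 + (scale-1)·z/height = 1 + (1.55-1)·1/3 = 1.183333
θ = twist·z/height = 27°·1/3 = 9.0000° = 0.157080 rad
cos θ = 0.987688, sin θ = 0.156434 (intermediates below are computed at full precision and shown rounded to 5 d.p.)
v1: (-2.5,3) → rotate → (-2.93852,2.57198) → ×s → (-3.47725,3.04351) → (-3.48,3.04)
v2: (-2,-2) → rotate → (-1.66251,-2.28825) → ×s → (-1.96730,-2.70776) → (-1.97,-2.71)
v3: (4,-4) → rotate → (4.57649,-3.32502) → ×s → (5.41551,-3.93460) → (5.42,-3.93)
v4: (0,1.5) → rotate → (-0.23465,1.48153) → ×s → (-0.27767,1.75315) → (-0.28,1.75)

Cross-section at z=1: (-3.48,3.04) (-1.97,-2.71) (5.42,-3.93) (-0.28,1.75)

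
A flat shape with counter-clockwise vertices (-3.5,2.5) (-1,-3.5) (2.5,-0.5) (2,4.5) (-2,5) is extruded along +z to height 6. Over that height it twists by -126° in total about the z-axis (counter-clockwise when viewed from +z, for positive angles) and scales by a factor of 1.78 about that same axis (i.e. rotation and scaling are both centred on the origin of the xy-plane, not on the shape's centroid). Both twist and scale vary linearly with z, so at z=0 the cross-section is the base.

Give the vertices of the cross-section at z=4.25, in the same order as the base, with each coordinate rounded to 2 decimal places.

t = z/height = 4.25/6 = 0.708333
s = 1 + (scale-1)·z/height = 1 + (1.78-1)·4.25/6 = 1.552500
θ = twist·z/height = -126°·4.25/6 = -89.2500° = -1.557706 rad
cos θ = 0.013090, sin θ = -0.999914 (intermediates below are computed at full precision and shown rounded to 5 d.p.)
v1: (-3.5,2.5) → rotate → (2.45397,3.53242) → ×s → (3.80979,5.48409) → (3.81,5.48)
v2: (-1,-3.5) → rotate → (-3.51279,0.95410) → ×s → (-5.45361,1.48124) → (-5.45,1.48)
v3: (2.5,-0.5) → rotate → (-0.46723,-2.50633) → ×s → (-0.72538,-3.89108) → (-0.73,-3.89)
v4: (2,4.5) → rotate → (4.52579,-1.94093) → ×s → (7.02629,-3.01329) → (7.03,-3.01)
v5: (-2,5) → rotate → (4.97339,2.06528) → ×s → (7.72119,3.20634) → (7.72,3.21)

Cross-section at z=4.25: (3.81,5.48) (-5.45,1.48) (-0.73,-3.89) (7.03,-3.01) (7.72,3.21)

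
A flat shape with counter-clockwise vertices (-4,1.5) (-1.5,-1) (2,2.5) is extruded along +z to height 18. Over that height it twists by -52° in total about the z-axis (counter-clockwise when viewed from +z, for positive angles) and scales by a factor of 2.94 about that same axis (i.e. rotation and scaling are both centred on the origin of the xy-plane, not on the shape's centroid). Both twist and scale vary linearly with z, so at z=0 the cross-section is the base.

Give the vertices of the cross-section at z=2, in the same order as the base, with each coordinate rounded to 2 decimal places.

Cross-section at z=2: (-4.65,2.30) (-1.94,-1.03) (2.72,2.78)

t = z/height = 2/18 = 0.111111
s = 1 + (scale-1)·z/height = 1 + (2.94-1)·2/18 = 1.215556
θ = twist·z/height = -52°·2/18 = -5.7778° = -0.100841 rad
cos θ = 0.994920, sin θ = -0.100670 (intermediates below are computed at full precision and shown rounded to 5 d.p.)
v1: (-4,1.5) → rotate → (-3.82867,1.89506) → ×s → (-4.65397,2.30355) → (-4.65,2.30)
v2: (-1.5,-1) → rotate → (-1.59305,-0.84391) → ×s → (-1.93644,-1.02582) → (-1.94,-1.03)
v3: (2,2.5) → rotate → (2.24152,2.28596) → ×s → (2.72469,2.77871) → (2.72,2.78)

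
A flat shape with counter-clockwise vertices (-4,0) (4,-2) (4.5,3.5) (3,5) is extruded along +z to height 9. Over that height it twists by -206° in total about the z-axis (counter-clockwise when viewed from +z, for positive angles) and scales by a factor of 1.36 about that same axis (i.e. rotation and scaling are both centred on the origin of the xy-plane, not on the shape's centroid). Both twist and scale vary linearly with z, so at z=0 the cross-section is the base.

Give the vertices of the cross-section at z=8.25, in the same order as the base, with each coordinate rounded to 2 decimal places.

Cross-section at z=8.25: (5.26,-0.82) (-4.85,3.45) (-6.63,-3.68) (-4.96,-5.96)

t = z/height = 8.25/9 = 0.916667
s = 1 + (scale-1)·z/height = 1 + (1.36-1)·8.25/9 = 1.330000
θ = twist·z/height = -206°·8.25/9 = -188.8333° = -3.295763 rad
cos θ = -0.988139, sin θ = 0.153561 (intermediates below are computed at full precision and shown rounded to 5 d.p.)
v1: (-4,0) → rotate → (3.95256,-0.61424) → ×s → (5.25690,-0.81694) → (5.26,-0.82)
v2: (4,-2) → rotate → (-3.64544,2.59052) → ×s → (-4.84843,3.44539) → (-4.85,3.45)
v3: (4.5,3.5) → rotate → (-4.98409,-2.76746) → ×s → (-6.62884,-3.68073) → (-6.63,-3.68)
v4: (3,5) → rotate → (-3.73222,-4.48001) → ×s → (-4.96385,-5.95842) → (-4.96,-5.96)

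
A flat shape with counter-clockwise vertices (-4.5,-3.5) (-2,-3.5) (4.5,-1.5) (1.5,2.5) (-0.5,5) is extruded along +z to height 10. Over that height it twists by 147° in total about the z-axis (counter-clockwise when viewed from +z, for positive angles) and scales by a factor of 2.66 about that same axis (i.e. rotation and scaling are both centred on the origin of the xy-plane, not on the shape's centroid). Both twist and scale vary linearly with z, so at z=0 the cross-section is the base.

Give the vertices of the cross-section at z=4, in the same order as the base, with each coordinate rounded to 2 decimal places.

t = z/height = 4/10 = 0.4
s = 1 + (scale-1)·z/height = 1 + (2.66-1)·4/10 = 1.664000
θ = twist·z/height = 147°·4/10 = 58.8000° = 1.026254 rad
cos θ = 0.518027, sin θ = 0.855364 (intermediates below are computed at full precision and shown rounded to 5 d.p.)
v1: (-4.5,-3.5) → rotate → (0.66265,-5.66223) → ×s → (1.10266,-9.42196) → (1.10,-9.42)
v2: (-2,-3.5) → rotate → (1.95772,-3.52382) → ×s → (3.25765,-5.86364) → (3.26,-5.86)
v3: (4.5,-1.5) → rotate → (3.61417,3.07210) → ×s → (6.01398,5.11197) → (6.01,5.11)
v4: (1.5,2.5) → rotate → (-1.36137,2.57811) → ×s → (-2.26532,4.28998) → (-2.27,4.29)
v5: (-0.5,5) → rotate → (-4.53583,2.16245) → ×s → (-7.54763,3.59832) → (-7.55,3.60)

Cross-section at z=4: (1.10,-9.42) (3.26,-5.86) (6.01,5.11) (-2.27,4.29) (-7.55,3.60)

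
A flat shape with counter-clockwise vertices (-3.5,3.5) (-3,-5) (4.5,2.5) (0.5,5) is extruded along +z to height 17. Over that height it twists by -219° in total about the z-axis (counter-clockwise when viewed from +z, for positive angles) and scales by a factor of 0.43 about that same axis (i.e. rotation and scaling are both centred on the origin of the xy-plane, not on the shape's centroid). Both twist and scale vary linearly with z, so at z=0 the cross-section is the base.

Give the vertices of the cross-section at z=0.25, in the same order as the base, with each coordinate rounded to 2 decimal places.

t = z/height = 0.25/17 = 0.0147059
s = 1 + (scale-1)·z/height = 1 + (0.43-1)·0.25/17 = 0.991618
θ = twist·z/height = -219°·0.25/17 = -3.2206° = -0.056210 rad
cos θ = 0.998421, sin θ = -0.056180 (intermediates below are computed at full precision and shown rounded to 5 d.p.)
v1: (-3.5,3.5) → rotate → (-3.29784,3.69110) → ×s → (-3.27020,3.66016) → (-3.27,3.66)
v2: (-3,-5) → rotate → (-3.27616,-4.82356) → ×s → (-3.24870,-4.78313) → (-3.25,-4.78)
v3: (4.5,2.5) → rotate → (4.63334,2.24324) → ×s → (4.59451,2.22444) → (4.59,2.22)
v4: (0.5,5) → rotate → (0.78011,4.96401) → ×s → (0.77357,4.92240) → (0.77,4.92)

Cross-section at z=0.25: (-3.27,3.66) (-3.25,-4.78) (4.59,2.22) (0.77,4.92)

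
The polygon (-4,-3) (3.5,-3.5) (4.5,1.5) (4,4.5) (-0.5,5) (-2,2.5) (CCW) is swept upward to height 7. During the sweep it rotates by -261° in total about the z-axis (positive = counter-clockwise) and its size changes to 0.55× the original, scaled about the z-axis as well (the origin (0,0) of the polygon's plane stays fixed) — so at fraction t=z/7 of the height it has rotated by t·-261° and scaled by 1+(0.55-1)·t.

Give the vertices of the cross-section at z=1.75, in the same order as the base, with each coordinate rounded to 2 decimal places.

t = z/height = 1.75/7 = 0.25
s = 1 + (scale-1)·z/height = 1 + (0.55-1)·1.75/7 = 0.887500
θ = twist·z/height = -261°·1.75/7 = -65.2500° = -1.138827 rad
cos θ = 0.418660, sin θ = -0.908143 (intermediates below are computed at full precision and shown rounded to 5 d.p.)
v1: (-4,-3) → rotate → (-4.39907,2.37659) → ×s → (-3.90417,2.10923) → (-3.90,2.11)
v2: (3.5,-3.5) → rotate → (-1.71319,-4.64381) → ×s → (-1.52046,-4.12138) → (-1.52,-4.12)
v3: (4.5,1.5) → rotate → (3.24618,-3.45865) → ×s → (2.88099,-3.06956) → (2.88,-3.07)
v4: (4,4.5) → rotate → (5.76128,-1.74860) → ×s → (5.11314,-1.55189) → (5.11,-1.55)
v5: (-0.5,5) → rotate → (4.33139,2.54737) → ×s → (3.84411,2.26079) → (3.84,2.26)
v6: (-2,2.5) → rotate → (1.43304,2.86294) → ×s → (1.27182,2.54086) → (1.27,2.54)

Cross-section at z=1.75: (-3.90,2.11) (-1.52,-4.12) (2.88,-3.07) (5.11,-1.55) (3.84,2.26) (1.27,2.54)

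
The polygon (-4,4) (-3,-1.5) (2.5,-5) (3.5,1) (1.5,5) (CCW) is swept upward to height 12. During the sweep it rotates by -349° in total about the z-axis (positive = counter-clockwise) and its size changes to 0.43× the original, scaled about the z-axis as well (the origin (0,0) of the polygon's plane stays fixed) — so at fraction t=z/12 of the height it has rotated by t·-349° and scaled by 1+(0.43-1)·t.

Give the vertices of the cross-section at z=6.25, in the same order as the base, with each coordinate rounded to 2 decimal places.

t = z/height = 6.25/12 = 0.520833
s = 1 + (scale-1)·z/height = 1 + (0.43-1)·6.25/12 = 0.703125
θ = twist·z/height = -349°·6.25/12 = -181.7708° = -3.172500 rad
cos θ = -0.999522, sin θ = 0.030902 (intermediates below are computed at full precision and shown rounded to 5 d.p.)
v1: (-4,4) → rotate → (3.87448,-4.12170) → ×s → (2.72425,-2.89807) → (2.72,-2.90)
v2: (-3,-1.5) → rotate → (3.04492,1.40658) → ×s → (2.14096,0.98900) → (2.14,0.99)
v3: (2.5,-5) → rotate → (-2.34430,5.07487) → ×s → (-1.64833,3.56827) → (-1.65,3.57)
v4: (3.5,1) → rotate → (-3.52923,-0.89137) → ×s → (-2.48149,-0.62674) → (-2.48,-0.63)
v5: (1.5,5) → rotate → (-1.65379,-4.95126) → ×s → (-1.16282,-3.48135) → (-1.16,-3.48)

Cross-section at z=6.25: (2.72,-2.90) (2.14,0.99) (-1.65,3.57) (-2.48,-0.63) (-1.16,-3.48)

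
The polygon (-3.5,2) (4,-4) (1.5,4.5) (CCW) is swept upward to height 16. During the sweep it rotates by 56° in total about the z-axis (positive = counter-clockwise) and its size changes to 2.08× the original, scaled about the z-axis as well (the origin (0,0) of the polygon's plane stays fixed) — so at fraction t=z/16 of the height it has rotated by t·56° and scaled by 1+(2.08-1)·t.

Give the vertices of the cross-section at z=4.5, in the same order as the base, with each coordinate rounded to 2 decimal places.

Cross-section at z=4.5: (-5.10,1.27) (6.43,-3.60) (0.29,6.18)

t = z/height = 4.5/16 = 0.28125
s = 1 + (scale-1)·z/height = 1 + (2.08-1)·4.5/16 = 1.303750
θ = twist·z/height = 56°·4.5/16 = 15.7500° = 0.274889 rad
cos θ = 0.962455, sin θ = 0.271440 (intermediates below are computed at full precision and shown rounded to 5 d.p.)
v1: (-3.5,2) → rotate → (-3.91147,0.97487) → ×s → (-5.09958,1.27099) → (-5.10,1.27)
v2: (4,-4) → rotate → (4.93558,-2.76406) → ×s → (6.43477,-3.60364) → (6.43,-3.60)
v3: (1.5,4.5) → rotate → (0.22220,4.73821) → ×s → (0.28969,6.17744) → (0.29,6.18)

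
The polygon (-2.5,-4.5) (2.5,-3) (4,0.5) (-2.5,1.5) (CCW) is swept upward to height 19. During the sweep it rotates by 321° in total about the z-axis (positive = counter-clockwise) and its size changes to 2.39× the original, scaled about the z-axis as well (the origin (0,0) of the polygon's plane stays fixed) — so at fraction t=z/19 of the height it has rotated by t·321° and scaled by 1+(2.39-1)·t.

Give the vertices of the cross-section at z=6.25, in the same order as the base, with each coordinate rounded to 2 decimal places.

Cross-section at z=6.25: (7.30,-1.75) (3.23,4.68) (-2.27,5.42) (-1.13,-4.10)

t = z/height = 6.25/19 = 0.328947
s = 1 + (scale-1)·z/height = 1 + (2.39-1)·6.25/19 = 1.457237
θ = twist·z/height = 321°·6.25/19 = 105.5921° = 1.842930 rad
cos θ = -0.268787, sin θ = 0.963200 (intermediates below are computed at full precision and shown rounded to 5 d.p.)
v1: (-2.5,-4.5) → rotate → (5.00637,-1.19846) → ×s → (7.29546,-1.74644) → (7.30,-1.75)
v2: (2.5,-3) → rotate → (2.21763,3.21436) → ×s → (3.23161,4.68408) → (3.23,4.68)
v3: (4,0.5) → rotate → (-1.55675,3.71840) → ×s → (-2.26855,5.41860) → (-2.27,5.42)
v4: (-2.5,1.5) → rotate → (-0.77283,-2.81118) → ×s → (-1.12620,-4.09655) → (-1.13,-4.10)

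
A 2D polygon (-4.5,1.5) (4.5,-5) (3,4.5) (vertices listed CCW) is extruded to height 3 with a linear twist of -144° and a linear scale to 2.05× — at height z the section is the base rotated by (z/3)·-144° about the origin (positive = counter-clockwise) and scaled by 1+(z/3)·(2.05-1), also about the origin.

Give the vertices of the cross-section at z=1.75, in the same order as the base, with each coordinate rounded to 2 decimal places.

t = z/height = 1.75/3 = 0.583333
s = 1 + (scale-1)·z/height = 1 + (2.05-1)·1.75/3 = 1.612500
θ = twist·z/height = -144°·1.75/3 = -84.0000° = -1.466077 rad
cos θ = 0.104528, sin θ = -0.994522 (intermediates below are computed at full precision and shown rounded to 5 d.p.)
v1: (-4.5,1.5) → rotate → (1.02140,4.63214) → ×s → (1.64702,7.46933) → (1.65,7.47)
v2: (4.5,-5) → rotate → (-4.50223,-4.99799) → ×s → (-7.25985,-8.05926) → (-7.26,-8.06)
v3: (3,4.5) → rotate → (4.78893,-2.51319) → ×s → (7.72216,-4.05252) → (7.72,-4.05)

Cross-section at z=1.75: (1.65,7.47) (-7.26,-8.06) (7.72,-4.05)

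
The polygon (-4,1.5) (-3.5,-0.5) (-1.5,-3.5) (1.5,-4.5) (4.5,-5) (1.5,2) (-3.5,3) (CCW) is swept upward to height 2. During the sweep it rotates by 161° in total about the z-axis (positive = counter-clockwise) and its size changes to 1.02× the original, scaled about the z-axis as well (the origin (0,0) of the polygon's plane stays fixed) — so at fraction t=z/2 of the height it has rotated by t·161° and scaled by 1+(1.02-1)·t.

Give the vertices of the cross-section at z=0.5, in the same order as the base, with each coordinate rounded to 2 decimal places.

t = z/height = 0.5/2 = 0.25
s = 1 + (scale-1)·z/height = 1 + (1.02-1)·0.5/2 = 1.005000
θ = twist·z/height = 161°·0.5/2 = 40.2500° = 0.702495 rad
cos θ = 0.763232, sin θ = 0.646124 (intermediates below are computed at full precision and shown rounded to 5 d.p.)
v1: (-4,1.5) → rotate → (-4.02212,-1.43965) → ×s → (-4.04223,-1.44685) → (-4.04,-1.45)
v2: (-3.5,-0.5) → rotate → (-2.34825,-2.64305) → ×s → (-2.35999,-2.65627) → (-2.36,-2.66)
v3: (-1.5,-3.5) → rotate → (1.11659,-3.64050) → ×s → (1.12217,-3.65870) → (1.12,-3.66)
v4: (1.5,-4.5) → rotate → (4.05241,-2.46536) → ×s → (4.07267,-2.47769) → (4.07,-2.48)
v5: (4.5,-5) → rotate → (6.66517,-0.90860) → ×s → (6.69849,-0.91315) → (6.70,-0.91)
v6: (1.5,2) → rotate → (-0.14740,2.49565) → ×s → (-0.14814,2.50813) → (-0.15,2.51)
v7: (-3.5,3) → rotate → (-4.60969,0.02826) → ×s → (-4.63273,0.02840) → (-4.63,0.03)

Cross-section at z=0.5: (-4.04,-1.45) (-2.36,-2.66) (1.12,-3.66) (4.07,-2.48) (6.70,-0.91) (-0.15,2.51) (-4.63,0.03)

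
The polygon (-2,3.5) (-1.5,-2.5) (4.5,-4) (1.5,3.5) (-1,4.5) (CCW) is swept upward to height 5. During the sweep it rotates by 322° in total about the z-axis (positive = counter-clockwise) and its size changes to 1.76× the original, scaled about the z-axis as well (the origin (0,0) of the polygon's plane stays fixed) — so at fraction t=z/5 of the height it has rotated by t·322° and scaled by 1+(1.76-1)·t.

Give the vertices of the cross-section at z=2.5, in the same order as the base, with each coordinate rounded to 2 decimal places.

Cross-section at z=2.5: (1.04,-5.47) (3.08,2.59) (-4.07,7.24) (-3.53,-3.89) (-0.72,-6.32)

t = z/height = 2.5/5 = 0.5
s = 1 + (scale-1)·z/height = 1 + (1.76-1)·2.5/5 = 1.380000
θ = twist·z/height = 322°·2.5/5 = 161.0000° = 2.809980 rad
cos θ = -0.945519, sin θ = 0.325568 (intermediates below are computed at full precision and shown rounded to 5 d.p.)
v1: (-2,3.5) → rotate → (0.75155,-3.96045) → ×s → (1.03714,-5.46542) → (1.04,-5.47)
v2: (-1.5,-2.5) → rotate → (2.23220,1.87544) → ×s → (3.08043,2.58811) → (3.08,2.59)
v3: (4.5,-4) → rotate → (-2.95256,5.24713) → ×s → (-4.07453,7.24104) → (-4.07,7.24)
v4: (1.5,3.5) → rotate → (-2.55777,-2.82096) → ×s → (-3.52972,-3.89293) → (-3.53,-3.89)
v5: (-1,4.5) → rotate → (-0.51954,-4.58040) → ×s → (-0.71696,-6.32095) → (-0.72,-6.32)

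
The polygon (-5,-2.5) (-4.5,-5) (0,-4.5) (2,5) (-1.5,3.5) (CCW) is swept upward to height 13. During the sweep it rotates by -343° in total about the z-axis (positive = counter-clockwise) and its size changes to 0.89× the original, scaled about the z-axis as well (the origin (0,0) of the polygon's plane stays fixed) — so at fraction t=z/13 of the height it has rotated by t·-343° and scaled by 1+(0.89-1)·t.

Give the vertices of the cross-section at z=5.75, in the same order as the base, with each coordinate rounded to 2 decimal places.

t = z/height = 5.75/13 = 0.442308
s = 1 + (scale-1)·z/height = 1 + (0.89-1)·5.75/13 = 0.951346
θ = twist·z/height = -343°·5.75/13 = -151.7115° = -2.647866 rad
cos θ = -0.880573, sin θ = -0.473911 (intermediates below are computed at full precision and shown rounded to 5 d.p.)
v1: (-5,-2.5) → rotate → (3.21809,4.57099) → ×s → (3.06151,4.34859) → (3.06,4.35)
v2: (-4.5,-5) → rotate → (1.59302,6.53546) → ×s → (1.51552,6.21749) → (1.52,6.22)
v3: (0,-4.5) → rotate → (-2.13260,3.96258) → ×s → (-2.02884,3.76978) → (-2.03,3.77)
v4: (2,5) → rotate → (0.60841,-5.35069) → ×s → (0.57881,-5.09035) → (0.58,-5.09)
v5: (-1.5,3.5) → rotate → (2.97955,-2.37114) → ×s → (2.83458,-2.25577) → (2.83,-2.26)

Cross-section at z=5.75: (3.06,4.35) (1.52,6.22) (-2.03,3.77) (0.58,-5.09) (2.83,-2.26)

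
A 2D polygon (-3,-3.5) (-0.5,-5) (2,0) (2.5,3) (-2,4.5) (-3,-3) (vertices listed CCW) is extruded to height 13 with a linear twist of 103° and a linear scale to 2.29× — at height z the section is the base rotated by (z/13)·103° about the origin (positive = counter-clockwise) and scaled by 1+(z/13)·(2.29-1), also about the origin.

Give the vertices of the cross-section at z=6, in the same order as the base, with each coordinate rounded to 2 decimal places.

t = z/height = 6/13 = 0.461538
s = 1 + (scale-1)·z/height = 1 + (2.29-1)·6/13 = 1.595385
θ = twist·z/height = 103°·6/13 = 47.5385° = 0.829703 rad
cos θ = 0.675095, sin θ = 0.737731 (intermediates below are computed at full precision and shown rounded to 5 d.p.)
v1: (-3,-3.5) → rotate → (0.55677,-4.57603) → ×s → (0.88827,-7.30052) → (0.89,-7.30)
v2: (-0.5,-5) → rotate → (3.35111,-3.74434) → ×s → (5.34630,-5.97366) → (5.35,-5.97)
v3: (2,0) → rotate → (1.35019,1.47546) → ×s → (2.15407,2.35393) → (2.15,2.35)
v4: (2.5,3) → rotate → (-0.52545,3.86961) → ×s → (-0.83830,6.17352) → (-0.84,6.17)
v5: (-2,4.5) → rotate → (-4.66998,1.56247) → ×s → (-7.45041,2.49274) → (-7.45,2.49)
v6: (-3,-3) → rotate → (0.18791,-4.23848) → ×s → (0.29978,-6.76200) → (0.30,-6.76)

Cross-section at z=6: (0.89,-7.30) (5.35,-5.97) (2.15,2.35) (-0.84,6.17) (-7.45,2.49) (0.30,-6.76)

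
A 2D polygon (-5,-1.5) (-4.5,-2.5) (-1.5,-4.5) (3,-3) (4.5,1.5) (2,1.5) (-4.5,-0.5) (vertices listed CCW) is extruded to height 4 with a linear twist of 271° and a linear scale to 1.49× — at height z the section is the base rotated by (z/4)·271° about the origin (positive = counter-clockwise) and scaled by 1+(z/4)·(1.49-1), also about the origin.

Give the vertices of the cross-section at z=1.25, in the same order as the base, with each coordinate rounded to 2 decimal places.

Cross-section at z=1.25: (1.19,-5.90) (2.39,-5.43) (5.01,-2.20) (3.76,3.12) (-1.24,5.33) (-1.51,2.46) (0.09,-5.22)

t = z/height = 1.25/4 = 0.3125
s = 1 + (scale-1)·z/height = 1 + (1.49-1)·1.25/4 = 1.153125
θ = twist·z/height = 271°·1.25/4 = 84.6875° = 1.478076 rad
cos θ = 0.092588, sin θ = 0.995705 (intermediates below are computed at full precision and shown rounded to 5 d.p.)
v1: (-5,-1.5) → rotate → (1.03062,-5.11740) → ×s → (1.18843,-5.90101) → (1.19,-5.90)
v2: (-4.5,-2.5) → rotate → (2.07262,-4.71214) → ×s → (2.38999,-5.43369) → (2.39,-5.43)
v3: (-1.5,-4.5) → rotate → (4.34179,-1.91020) → ×s → (5.00663,-2.20270) → (5.01,-2.20)
v4: (3,-3) → rotate → (3.26488,2.70935) → ×s → (3.76481,3.12422) → (3.76,3.12)
v5: (4.5,1.5) → rotate → (-1.07691,4.61955) → ×s → (-1.24181,5.32692) → (-1.24,5.33)
v6: (2,1.5) → rotate → (-1.30838,2.13029) → ×s → (-1.50873,2.45649) → (-1.51,2.46)
v7: (-4.5,-0.5) → rotate → (0.08121,-4.52696) → ×s → (0.09364,-5.22016) → (0.09,-5.22)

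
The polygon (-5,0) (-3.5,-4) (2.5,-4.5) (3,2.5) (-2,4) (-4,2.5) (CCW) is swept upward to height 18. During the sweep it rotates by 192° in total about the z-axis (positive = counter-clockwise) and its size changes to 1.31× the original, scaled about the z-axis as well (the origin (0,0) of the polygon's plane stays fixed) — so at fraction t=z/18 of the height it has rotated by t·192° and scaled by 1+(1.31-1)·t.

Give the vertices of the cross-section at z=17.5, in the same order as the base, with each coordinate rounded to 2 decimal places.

t = z/height = 17.5/18 = 0.972222
s = 1 + (scale-1)·z/height = 1 + (1.31-1)·17.5/18 = 1.301389
θ = twist·z/height = 192°·17.5/18 = 186.6667° = 3.257948 rad
cos θ = -0.993238, sin θ = -0.116093 (intermediates below are computed at full precision and shown rounded to 5 d.p.)
v1: (-5,0) → rotate → (4.96619,0.58046) → ×s → (6.46295,0.75541) → (6.46,0.76)
v2: (-3.5,-4) → rotate → (3.01196,4.37928) → ×s → (3.91973,5.69914) → (3.92,5.70)
v3: (2.5,-4.5) → rotate → (-3.00551,4.17934) → ×s → (-3.91134,5.43895) → (-3.91,5.44)
v4: (3,2.5) → rotate → (-2.68948,-2.83137) → ×s → (-3.50006,-3.68472) → (-3.50,-3.68)
v5: (-2,4) → rotate → (2.45085,-3.74077) → ×s → (3.18951,-4.86819) → (3.19,-4.87)
v6: (-4,2.5) → rotate → (4.26319,-2.01872) → ×s → (5.54806,-2.62715) → (5.55,-2.63)

Cross-section at z=17.5: (6.46,0.76) (3.92,5.70) (-3.91,5.44) (-3.50,-3.68) (3.19,-4.87) (5.55,-2.63)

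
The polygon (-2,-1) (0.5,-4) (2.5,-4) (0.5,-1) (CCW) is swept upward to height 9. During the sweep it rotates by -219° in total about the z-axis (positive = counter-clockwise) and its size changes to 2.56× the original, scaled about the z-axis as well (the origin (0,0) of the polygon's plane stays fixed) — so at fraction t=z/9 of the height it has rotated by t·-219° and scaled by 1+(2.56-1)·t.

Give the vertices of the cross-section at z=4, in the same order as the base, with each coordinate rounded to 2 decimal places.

t = z/height = 4/9 = 0.444444
s = 1 + (scale-1)·z/height = 1 + (2.56-1)·4/9 = 1.693333
θ = twist·z/height = -219°·4/9 = -97.3333° = -1.698787 rad
cos θ = -0.127642, sin θ = -0.991820 (intermediates below are computed at full precision and shown rounded to 5 d.p.)
v1: (-2,-1) → rotate → (-0.73654,2.11128) → ×s → (-1.24720,3.57510) → (-1.25,3.58)
v2: (0.5,-4) → rotate → (-4.03110,0.01466) → ×s → (-6.82600,0.02482) → (-6.83,0.02)
v3: (2.5,-4) → rotate → (-4.28639,-1.96898) → ×s → (-7.25828,-3.33415) → (-7.26,-3.33)
v4: (0.5,-1) → rotate → (-1.05564,-0.36827) → ×s → (-1.78755,-0.62360) → (-1.79,-0.62)

Cross-section at z=4: (-1.25,3.58) (-6.83,0.02) (-7.26,-3.33) (-1.79,-0.62)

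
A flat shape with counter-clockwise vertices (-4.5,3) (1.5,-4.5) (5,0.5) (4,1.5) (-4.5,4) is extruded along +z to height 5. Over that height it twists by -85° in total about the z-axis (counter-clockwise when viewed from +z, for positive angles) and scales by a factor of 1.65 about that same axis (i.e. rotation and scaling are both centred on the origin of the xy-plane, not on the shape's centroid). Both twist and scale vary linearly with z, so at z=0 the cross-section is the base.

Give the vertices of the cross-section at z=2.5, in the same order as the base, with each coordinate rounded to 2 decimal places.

t = z/height = 2.5/5 = 0.5
s = 1 + (scale-1)·z/height = 1 + (1.65-1)·2.5/5 = 1.325000
θ = twist·z/height = -85°·2.5/5 = -42.5000° = -0.741765 rad
cos θ = 0.737277, sin θ = -0.675590 (intermediates below are computed at full precision and shown rounded to 5 d.p.)
v1: (-4.5,3) → rotate → (-1.29098,5.25199) → ×s → (-1.71055,6.95888) → (-1.71,6.96)
v2: (1.5,-4.5) → rotate → (-1.93424,-4.33113) → ×s → (-2.56287,-5.73875) → (-2.56,-5.74)
v3: (5,0.5) → rotate → (4.02418,-3.00931) → ×s → (5.33204,-3.98734) → (5.33,-3.99)
v4: (4,1.5) → rotate → (3.96249,-1.59644) → ×s → (5.25031,-2.11529) → (5.25,-2.12)
v5: (-4.5,4) → rotate → (-0.61539,5.98927) → ×s → (-0.81539,7.93578) → (-0.82,7.94)

Cross-section at z=2.5: (-1.71,6.96) (-2.56,-5.74) (5.33,-3.99) (5.25,-2.12) (-0.82,7.94)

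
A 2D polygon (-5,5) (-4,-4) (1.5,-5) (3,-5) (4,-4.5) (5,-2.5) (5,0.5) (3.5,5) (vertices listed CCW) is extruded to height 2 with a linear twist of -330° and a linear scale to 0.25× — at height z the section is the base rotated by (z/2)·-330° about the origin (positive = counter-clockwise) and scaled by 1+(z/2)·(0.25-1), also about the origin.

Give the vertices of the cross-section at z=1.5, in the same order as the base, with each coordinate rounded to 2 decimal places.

Cross-section at z=1.5: (-1.18,-2.86) (2.29,-0.95) (1.77,1.44) (1.52,2.05) (1.15,2.37) (0.17,2.44) (-1.04,1.94) (-2.61,0.58)

t = z/height = 1.5/2 = 0.75
s = 1 + (scale-1)·z/height = 1 + (0.25-1)·1.5/2 = 0.437500
θ = twist·z/height = -330°·1.5/2 = -247.5000° = -4.319690 rad
cos θ = -0.382683, sin θ = 0.923880 (intermediates below are computed at full precision and shown rounded to 5 d.p.)
v1: (-5,5) → rotate → (-2.70598,-6.53281) → ×s → (-1.18387,-2.85811) → (-1.18,-2.86)
v2: (-4,-4) → rotate → (5.22625,-2.16478) → ×s → (2.28649,-0.94709) → (2.29,-0.95)
v3: (1.5,-5) → rotate → (4.04537,3.29924) → ×s → (1.76985,1.44342) → (1.77,1.44)
v4: (3,-5) → rotate → (3.47135,4.68506) → ×s → (1.51871,2.04971) → (1.52,2.05)
v5: (4,-4.5) → rotate → (2.62672,5.41759) → ×s → (1.14919,2.37020) → (1.15,2.37)
v6: (5,-2.5) → rotate → (0.39628,5.57611) → ×s → (0.17337,2.43955) → (0.17,2.44)
v7: (5,0.5) → rotate → (-2.37536,4.42806) → ×s → (-1.03922,1.93727) → (-1.04,1.94)
v8: (3.5,5) → rotate → (-5.95879,1.32016) → ×s → (-2.60697,0.57757) → (-2.61,0.58)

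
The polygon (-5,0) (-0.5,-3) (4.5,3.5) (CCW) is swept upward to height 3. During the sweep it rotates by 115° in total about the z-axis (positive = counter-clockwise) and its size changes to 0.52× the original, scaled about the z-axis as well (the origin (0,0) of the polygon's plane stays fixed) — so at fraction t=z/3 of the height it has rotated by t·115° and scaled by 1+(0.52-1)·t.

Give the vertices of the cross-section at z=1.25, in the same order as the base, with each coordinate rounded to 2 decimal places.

t = z/height = 1.25/3 = 0.416667
s = 1 + (scale-1)·z/height = 1 + (0.52-1)·1.25/3 = 0.800000
θ = twist·z/height = 115°·1.25/3 = 47.9167° = 0.836304 rad
cos θ = 0.670211, sin θ = 0.742171 (intermediates below are computed at full precision and shown rounded to 5 d.p.)
v1: (-5,0) → rotate → (-3.35105,-3.71085) → ×s → (-2.68084,-2.96868) → (-2.68,-2.97)
v2: (-0.5,-3) → rotate → (1.89141,-2.38172) → ×s → (1.51313,-1.90537) → (1.51,-1.91)
v3: (4.5,3.5) → rotate → (0.41835,5.68551) → ×s → (0.33468,4.54841) → (0.33,4.55)

Cross-section at z=1.25: (-2.68,-2.97) (1.51,-1.91) (0.33,4.55)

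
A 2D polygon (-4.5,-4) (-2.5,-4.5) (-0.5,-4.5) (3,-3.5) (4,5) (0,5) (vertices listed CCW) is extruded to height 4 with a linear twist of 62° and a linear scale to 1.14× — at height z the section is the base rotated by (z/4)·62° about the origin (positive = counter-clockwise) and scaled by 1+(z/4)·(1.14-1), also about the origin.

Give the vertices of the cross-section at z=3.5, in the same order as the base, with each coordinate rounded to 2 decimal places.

t = z/height = 3.5/4 = 0.875
s = 1 + (scale-1)·z/height = 1 + (1.14-1)·3.5/4 = 1.122500
θ = twist·z/height = 62°·3.5/4 = 54.2500° = 0.946841 rad
cos θ = 0.584250, sin θ = 0.811574 (intermediates below are computed at full precision and shown rounded to 5 d.p.)
v1: (-4.5,-4) → rotate → (0.61717,-5.98908) → ×s → (0.69278,-6.72274) → (0.69,-6.72)
v2: (-2.5,-4.5) → rotate → (2.19146,-4.65806) → ×s → (2.45991,-5.22867) → (2.46,-5.23)
v3: (-0.5,-4.5) → rotate → (3.35996,-3.03491) → ×s → (3.77155,-3.40669) → (3.77,-3.41)
v4: (3,-3.5) → rotate → (4.59326,0.38985) → ×s → (5.15593,0.43760) → (5.16,0.44)
v5: (4,5) → rotate → (-1.72087,6.16754) → ×s → (-1.93168,6.92307) → (-1.93,6.92)
v6: (0,5) → rotate → (-4.05787,2.92125) → ×s → (-4.55496,3.27910) → (-4.55,3.28)

Cross-section at z=3.5: (0.69,-6.72) (2.46,-5.23) (3.77,-3.41) (5.16,0.44) (-1.93,6.92) (-4.55,3.28)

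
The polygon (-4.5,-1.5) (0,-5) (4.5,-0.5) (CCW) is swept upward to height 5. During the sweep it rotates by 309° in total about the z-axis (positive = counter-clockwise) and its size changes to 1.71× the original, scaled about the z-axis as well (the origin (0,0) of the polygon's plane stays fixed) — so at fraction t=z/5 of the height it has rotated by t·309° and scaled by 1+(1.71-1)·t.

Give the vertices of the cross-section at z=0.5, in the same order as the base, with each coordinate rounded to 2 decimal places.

t = z/height = 0.5/5 = 0.1
s = 1 + (scale-1)·z/height = 1 + (1.71-1)·0.5/5 = 1.071000
θ = twist·z/height = 309°·0.5/5 = 30.9000° = 0.539307 rad
cos θ = 0.858065, sin θ = 0.513541 (intermediates below are computed at full precision and shown rounded to 5 d.p.)
v1: (-4.5,-1.5) → rotate → (-3.09098,-3.59803) → ×s → (-3.31044,-3.85349) → (-3.31,-3.85)
v2: (0,-5) → rotate → (2.56771,-4.29032) → ×s → (2.75001,-4.59494) → (2.75,-4.59)
v3: (4.5,-0.5) → rotate → (4.11806,1.88190) → ×s → (4.41045,2.01552) → (4.41,2.02)

Cross-section at z=0.5: (-3.31,-3.85) (2.75,-4.59) (4.41,2.02)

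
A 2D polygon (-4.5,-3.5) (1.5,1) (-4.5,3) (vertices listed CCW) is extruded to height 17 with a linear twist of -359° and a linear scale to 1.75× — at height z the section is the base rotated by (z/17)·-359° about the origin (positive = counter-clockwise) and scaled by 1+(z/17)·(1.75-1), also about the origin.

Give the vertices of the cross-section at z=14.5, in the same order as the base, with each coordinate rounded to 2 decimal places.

Cross-section at z=14.5: (0.27,-9.34) (0.13,2.95) (-8.33,-3.05)

t = z/height = 14.5/17 = 0.852941
s = 1 + (scale-1)·z/height = 1 + (1.75-1)·14.5/17 = 1.639706
θ = twist·z/height = -359°·14.5/17 = -306.2059° = -5.344301 rad
cos θ = 0.590689, sin θ = 0.806900 (intermediates below are computed at full precision and shown rounded to 5 d.p.)
v1: (-4.5,-3.5) → rotate → (0.16605,-5.69846) → ×s → (0.27227,-9.34380) → (0.27,-9.34)
v2: (1.5,1) → rotate → (0.07913,1.80104) → ×s → (0.12976,2.95317) → (0.13,2.95)
v3: (-4.5,3) → rotate → (-5.07880,-1.85898) → ×s → (-8.32773,-3.04819) → (-8.33,-3.05)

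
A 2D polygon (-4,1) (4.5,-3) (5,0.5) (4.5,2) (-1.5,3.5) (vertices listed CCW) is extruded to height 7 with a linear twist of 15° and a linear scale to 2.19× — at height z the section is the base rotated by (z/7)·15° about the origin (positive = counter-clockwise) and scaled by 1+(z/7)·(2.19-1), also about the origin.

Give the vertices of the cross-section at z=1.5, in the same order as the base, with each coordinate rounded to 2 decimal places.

Cross-section at z=1.5: (-5.08,0.97) (5.85,-3.44) (6.23,0.98) (5.50,2.82) (-2.13,4.28)

t = z/height = 1.5/7 = 0.214286
s = 1 + (scale-1)·z/height = 1 + (2.19-1)·1.5/7 = 1.255000
θ = twist·z/height = 15°·1.5/7 = 3.2143° = 0.056100 rad
cos θ = 0.998427, sin θ = 0.056070 (intermediates below are computed at full precision and shown rounded to 5 d.p.)
v1: (-4,1) → rotate → (-4.04978,0.77415) → ×s → (-5.08247,0.97155) → (-5.08,0.97)
v2: (4.5,-3) → rotate → (4.66113,-2.74296) → ×s → (5.84972,-3.44242) → (5.85,-3.44)
v3: (5,0.5) → rotate → (4.96410,0.77957) → ×s → (6.22994,0.97835) → (6.23,0.98)
v4: (4.5,2) → rotate → (4.38078,2.24917) → ×s → (5.49788,2.82271) → (5.50,2.82)
v5: (-1.5,3.5) → rotate → (-1.69389,3.41039) → ×s → (-2.12583,4.28004) → (-2.13,4.28)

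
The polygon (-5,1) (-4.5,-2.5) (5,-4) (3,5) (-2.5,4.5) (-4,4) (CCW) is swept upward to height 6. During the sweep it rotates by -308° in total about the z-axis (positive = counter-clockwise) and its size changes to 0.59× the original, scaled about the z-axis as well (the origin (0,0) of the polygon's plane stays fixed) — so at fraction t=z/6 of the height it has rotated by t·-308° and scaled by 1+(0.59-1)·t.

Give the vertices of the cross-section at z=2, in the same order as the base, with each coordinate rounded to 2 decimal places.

Cross-section at z=2: (1.79,4.02) (-1.25,4.26) (-4.32,-3.45) (3.64,-3.47) (4.26,1.25) (4.13,2.61)

t = z/height = 2/6 = 0.333333
s = 1 + (scale-1)·z/height = 1 + (0.59-1)·2/6 = 0.863333
θ = twist·z/height = -308°·2/6 = -102.6667° = -1.791871 rad
cos θ = -0.219279, sin θ = -0.975662 (intermediates below are computed at full precision and shown rounded to 5 d.p.)
v1: (-5,1) → rotate → (2.07206,4.65903) → ×s → (1.78887,4.02230) → (1.79,4.02)
v2: (-4.5,-2.5) → rotate → (-1.45240,4.93868) → ×s → (-1.25391,4.26372) → (-1.25,4.26)
v3: (5,-4) → rotate → (-4.99904,-4.00120) → ×s → (-4.31584,-3.45437) → (-4.32,-3.45)
v4: (3,5) → rotate → (4.22048,-4.02338) → ×s → (3.64368,-3.47352) → (3.64,-3.47)
v5: (-2.5,4.5) → rotate → (4.93868,1.45240) → ×s → (4.26372,1.25391) → (4.26,1.25)
v6: (-4,4) → rotate → (4.77976,3.02553) → ×s → (4.12653,2.61204) → (4.13,2.61)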